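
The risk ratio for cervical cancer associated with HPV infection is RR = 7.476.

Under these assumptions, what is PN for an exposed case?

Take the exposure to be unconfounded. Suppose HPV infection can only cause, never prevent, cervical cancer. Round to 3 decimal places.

Under exogeneity and monotonicity, PN = (RR − 1) / RR = 1 − 1/RR.
PN = (7.476 − 1) / 7.476 = 6.476 / 7.476 ≈ 0.8662

PN ≈ 0.866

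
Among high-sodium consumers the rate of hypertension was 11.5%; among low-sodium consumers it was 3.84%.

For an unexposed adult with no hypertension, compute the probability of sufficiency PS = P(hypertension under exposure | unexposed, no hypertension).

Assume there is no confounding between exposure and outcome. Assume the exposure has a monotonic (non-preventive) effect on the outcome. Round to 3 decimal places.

p₁ = 0.115, p₀ = 0.0384.
Under exogeneity and monotonicity, PS = (p₁ − p₀) / (1 − p₀).
PS = (0.115 − 0.0384) / (1 − 0.0384) = 0.0766 / 0.9616 ≈ 0.0797

PS ≈ 0.080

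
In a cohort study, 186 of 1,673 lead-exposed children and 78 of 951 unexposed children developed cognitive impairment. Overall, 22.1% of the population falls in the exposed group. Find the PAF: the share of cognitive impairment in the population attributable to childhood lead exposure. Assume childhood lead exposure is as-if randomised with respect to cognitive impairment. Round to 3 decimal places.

p₁ = P(outcome | exposed) = 186/1673 = 0.11118
p₀ = P(outcome | unexposed) = 78/951 = 0.082019
Overall risk P(Y=1) = π·p₁ + (1−π)·p₀ = 0.221×0.11118 + 0.779×0.082019 = 0.088463.
Under exogeneity, PAF = [P(Y=1) − p₀] / P(Y=1).
PAF = (0.088463 − 0.082019) / 0.088463 ≈ 0.0728

PAF ≈ 0.073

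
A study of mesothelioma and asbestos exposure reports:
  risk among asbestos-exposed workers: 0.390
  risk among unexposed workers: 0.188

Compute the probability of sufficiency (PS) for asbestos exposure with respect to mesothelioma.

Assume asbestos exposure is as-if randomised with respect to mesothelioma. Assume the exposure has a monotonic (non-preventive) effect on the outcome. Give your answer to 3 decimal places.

Let p₁ = 0.39, p₀ = 0.188.
Under exogeneity and monotonicity, PS = (p₁ − p₀) / (1 − p₀).
PS = (0.39 − 0.188) / (1 − 0.188) = 0.202 / 0.812 ≈ 0.2488

PS ≈ 0.249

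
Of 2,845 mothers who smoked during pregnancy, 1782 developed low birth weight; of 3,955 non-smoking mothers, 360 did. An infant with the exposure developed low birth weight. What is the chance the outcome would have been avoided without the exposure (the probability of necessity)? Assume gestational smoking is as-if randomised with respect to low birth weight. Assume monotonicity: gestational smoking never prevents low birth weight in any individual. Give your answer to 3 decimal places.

PN ≈ 0.855

p₁ = P(outcome | exposed) = 1782/2845 = 0.62636
p₀ = P(outcome | unexposed) = 360/3955 = 0.091024
Under exogeneity and monotonicity, PN = (p₁ − p₀) / p₁.
PN = (0.62636 − 0.091024) / 0.62636 = 0.53534 / 0.62636 ≈ 0.8547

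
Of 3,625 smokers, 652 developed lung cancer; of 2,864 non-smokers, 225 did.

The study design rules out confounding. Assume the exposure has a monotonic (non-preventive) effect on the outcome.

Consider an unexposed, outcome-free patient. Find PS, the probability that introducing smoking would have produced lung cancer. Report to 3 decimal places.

p₁ = P(outcome | exposed) = 652/3625 = 0.17986
p₀ = P(outcome | unexposed) = 225/2864 = 0.078561
Under exogeneity and monotonicity, PS = (p₁ − p₀) / (1 − p₀).
PS = (0.17986 − 0.078561) / (1 − 0.078561) = 0.1013 / 0.92144 ≈ 0.1099

PS ≈ 0.110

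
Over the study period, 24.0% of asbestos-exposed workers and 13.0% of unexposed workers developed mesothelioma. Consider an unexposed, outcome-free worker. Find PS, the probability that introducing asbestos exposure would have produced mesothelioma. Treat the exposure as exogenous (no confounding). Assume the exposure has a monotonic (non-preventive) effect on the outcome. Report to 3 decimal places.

PS ≈ 0.126

p₁ = 0.24, p₀ = 0.13.
Under exogeneity and monotonicity, PS = (p₁ − p₀) / (1 − p₀).
PS = (0.24 − 0.13) / (1 − 0.13) = 0.11 / 0.87 ≈ 0.1264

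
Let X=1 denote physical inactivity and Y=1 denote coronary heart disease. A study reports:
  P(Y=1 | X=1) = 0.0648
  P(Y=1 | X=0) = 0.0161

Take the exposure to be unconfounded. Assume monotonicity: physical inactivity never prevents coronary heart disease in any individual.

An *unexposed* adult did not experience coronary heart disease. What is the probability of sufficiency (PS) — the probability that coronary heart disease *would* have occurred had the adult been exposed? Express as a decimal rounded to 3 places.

Let p₁ = 0.0648, p₀ = 0.0161.
Under exogeneity and monotonicity, PS = (p₁ − p₀) / (1 − p₀).
PS = (0.0648 − 0.0161) / (1 − 0.0161) = 0.0487 / 0.9839 ≈ 0.0495

PS ≈ 0.049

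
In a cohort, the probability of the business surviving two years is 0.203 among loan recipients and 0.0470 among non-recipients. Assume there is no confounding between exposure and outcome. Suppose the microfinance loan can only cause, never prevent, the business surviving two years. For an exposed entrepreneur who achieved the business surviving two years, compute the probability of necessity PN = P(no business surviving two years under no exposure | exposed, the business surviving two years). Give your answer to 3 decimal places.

Let p₁ = 0.203, p₀ = 0.047.
Under exogeneity and monotonicity, PN = (p₁ − p₀) / p₁.
PN = (0.203 − 0.047) / 0.203 = 0.156 / 0.203 ≈ 0.7685

PN ≈ 0.768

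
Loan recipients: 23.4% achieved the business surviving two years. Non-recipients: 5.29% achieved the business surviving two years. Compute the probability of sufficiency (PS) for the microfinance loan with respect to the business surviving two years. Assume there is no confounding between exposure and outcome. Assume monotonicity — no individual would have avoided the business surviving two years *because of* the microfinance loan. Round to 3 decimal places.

PS ≈ 0.191

p₁ = 0.234, p₀ = 0.0529.
Under exogeneity and monotonicity, PS = (p₁ − p₀) / (1 − p₀).
PS = (0.234 − 0.0529) / (1 − 0.0529) = 0.1811 / 0.9471 ≈ 0.1912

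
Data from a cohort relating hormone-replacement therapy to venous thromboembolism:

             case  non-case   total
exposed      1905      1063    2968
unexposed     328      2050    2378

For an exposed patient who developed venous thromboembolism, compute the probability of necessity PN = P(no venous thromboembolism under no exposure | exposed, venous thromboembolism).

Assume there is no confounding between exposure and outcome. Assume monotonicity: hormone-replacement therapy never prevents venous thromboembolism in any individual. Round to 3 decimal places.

p₁ = P(outcome | exposed) = 1905/2968 = 0.64185
p₀ = P(outcome | unexposed) = 328/2378 = 0.13793
Under exogeneity and monotonicity, PN = (p₁ − p₀)/p₁.
PN = (0.64185 − 0.13793) / 0.64185 ≈ 0.7851

PN ≈ 0.785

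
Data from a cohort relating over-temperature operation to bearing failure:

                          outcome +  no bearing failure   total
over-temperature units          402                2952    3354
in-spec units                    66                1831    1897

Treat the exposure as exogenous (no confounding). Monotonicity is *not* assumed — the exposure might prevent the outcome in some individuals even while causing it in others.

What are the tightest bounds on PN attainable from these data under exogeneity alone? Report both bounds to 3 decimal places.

p₁ = P(outcome | exposed) = 402/3354 = 0.11986
p₀ = P(outcome | unexposed) = 66/1897 = 0.034792
Under exogeneity alone the bounds on PN are max{0,(p₁−p₀)/p₁} ≤ PN ≤ min{1,(1−p₀)/p₁}.
  lower = (p₁ − p₀)/p₁ = 0.085065 / 0.11986 ≈ 0.7097
  upper = min{1, (1 − p₀)/p₁} = 0.96521 / 0.11986 ≈ 8.0530 → capped at 1

0.710 ≤ PN ≤ 1.000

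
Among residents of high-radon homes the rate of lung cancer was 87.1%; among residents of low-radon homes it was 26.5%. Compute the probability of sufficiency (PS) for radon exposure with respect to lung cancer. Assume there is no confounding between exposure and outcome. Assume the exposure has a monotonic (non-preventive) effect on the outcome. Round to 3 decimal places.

PS ≈ 0.824

p₁ = 0.871, p₀ = 0.265.
Under exogeneity and monotonicity, PS = (p₁ − p₀) / (1 − p₀).
PS = (0.871 − 0.265) / (1 − 0.265) = 0.606 / 0.735 ≈ 0.8245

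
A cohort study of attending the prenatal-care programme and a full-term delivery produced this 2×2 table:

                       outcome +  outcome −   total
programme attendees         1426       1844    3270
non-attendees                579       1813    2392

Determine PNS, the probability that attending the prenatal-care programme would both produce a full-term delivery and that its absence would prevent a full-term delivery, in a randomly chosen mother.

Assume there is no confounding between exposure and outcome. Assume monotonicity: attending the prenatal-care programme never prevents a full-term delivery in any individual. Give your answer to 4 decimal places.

PNS ≈ 0.1940

p₁ = P(outcome | exposed) = 1426/3270 = 0.43609
p₀ = P(outcome | unexposed) = 579/2392 = 0.24206
Under exogeneity and monotonicity, PNS = p₁ − p₀.
PNS = 0.43609 − 0.24206 = 0.19403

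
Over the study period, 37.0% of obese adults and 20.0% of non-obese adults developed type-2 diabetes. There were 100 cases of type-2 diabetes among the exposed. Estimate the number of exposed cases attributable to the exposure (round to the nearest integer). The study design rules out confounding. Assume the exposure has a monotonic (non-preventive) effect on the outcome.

p₁ = 0.37, p₀ = 0.2.
PN = (p₁ − p₀)/p₁ = (0.37 − 0.2) / 0.37 ≈ 0.45946.
Attributable cases ≈ PN × (exposed cases) = 0.45946 × 100 ≈ 45.95.

about 46 cases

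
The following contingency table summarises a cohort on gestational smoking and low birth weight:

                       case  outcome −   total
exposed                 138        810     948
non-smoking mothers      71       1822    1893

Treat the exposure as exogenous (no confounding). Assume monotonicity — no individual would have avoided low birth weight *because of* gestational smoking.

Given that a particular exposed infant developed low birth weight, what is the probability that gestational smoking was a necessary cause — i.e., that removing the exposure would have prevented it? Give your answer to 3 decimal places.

p₁ = P(outcome | exposed) = 138/948 = 0.14557
p₀ = P(outcome | unexposed) = 71/1893 = 0.037507
Under exogeneity and monotonicity, PN = (p₁ − p₀)/p₁.
PN = (0.14557 − 0.037507) / 0.14557 ≈ 0.7423

PN ≈ 0.742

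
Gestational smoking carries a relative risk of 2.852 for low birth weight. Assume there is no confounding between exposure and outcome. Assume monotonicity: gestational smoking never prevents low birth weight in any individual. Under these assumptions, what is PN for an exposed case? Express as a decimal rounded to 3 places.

PN ≈ 0.649

Under exogeneity and monotonicity, PN = (RR − 1) / RR = 1 − 1/RR.
PN = (2.852 − 1) / 2.852 = 1.852 / 2.852 ≈ 0.6494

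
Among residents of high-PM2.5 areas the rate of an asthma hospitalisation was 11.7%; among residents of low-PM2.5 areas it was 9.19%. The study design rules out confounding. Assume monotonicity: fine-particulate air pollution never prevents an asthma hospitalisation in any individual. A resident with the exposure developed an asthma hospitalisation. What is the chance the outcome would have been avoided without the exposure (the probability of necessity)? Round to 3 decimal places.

PN ≈ 0.215

p₁ = 0.117, p₀ = 0.0919.
Under exogeneity and monotonicity, PN = (p₁ − p₀) / p₁.
PN = (0.117 − 0.0919) / 0.117 = 0.0251 / 0.117 ≈ 0.2145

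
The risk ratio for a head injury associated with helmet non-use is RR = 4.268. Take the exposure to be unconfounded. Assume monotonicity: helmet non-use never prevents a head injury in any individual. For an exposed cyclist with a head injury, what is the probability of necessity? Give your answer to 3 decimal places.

Under exogeneity and monotonicity, PN = (RR − 1) / RR = 1 − 1/RR.
PN = (4.268 − 1) / 4.268 = 3.268 / 4.268 ≈ 0.7657

PN ≈ 0.766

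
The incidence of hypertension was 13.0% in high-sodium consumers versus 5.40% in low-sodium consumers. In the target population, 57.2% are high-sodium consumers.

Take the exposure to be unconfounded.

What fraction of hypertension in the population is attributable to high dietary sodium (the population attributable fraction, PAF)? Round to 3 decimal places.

PAF ≈ 0.446

p₁ = 0.13, p₀ = 0.054.
Overall risk P(Y=1) = π·p₁ + (1−π)·p₀ = 0.572×0.13 + 0.428×0.054 = 0.097472.
Under exogeneity, PAF = [P(Y=1) − p₀] / P(Y=1).
PAF = (0.097472 − 0.054) / 0.097472 ≈ 0.4460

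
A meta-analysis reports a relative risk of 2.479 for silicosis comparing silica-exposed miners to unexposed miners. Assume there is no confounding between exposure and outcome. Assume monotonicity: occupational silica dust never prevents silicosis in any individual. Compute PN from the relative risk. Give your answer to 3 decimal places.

PN ≈ 0.597

Under exogeneity and monotonicity, PN = (RR − 1) / RR = 1 − 1/RR.
PN = (2.479 − 1) / 2.479 = 1.479 / 2.479 ≈ 0.5966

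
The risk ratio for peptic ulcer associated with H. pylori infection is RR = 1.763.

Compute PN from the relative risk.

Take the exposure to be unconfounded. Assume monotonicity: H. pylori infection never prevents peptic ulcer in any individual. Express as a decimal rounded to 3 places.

PN ≈ 0.433

Under exogeneity and monotonicity, PN = (RR − 1) / RR = 1 − 1/RR.
PN = (1.763 − 1) / 1.763 = 0.763 / 1.763 ≈ 0.4328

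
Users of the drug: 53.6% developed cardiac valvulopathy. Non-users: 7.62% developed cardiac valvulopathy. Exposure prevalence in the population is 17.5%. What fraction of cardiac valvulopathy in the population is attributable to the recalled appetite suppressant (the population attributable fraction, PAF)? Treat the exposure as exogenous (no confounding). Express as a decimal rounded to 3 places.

PAF ≈ 0.514

p₁ = 0.536, p₀ = 0.0762.
Overall risk P(Y=1) = π·p₁ + (1−π)·p₀ = 0.175×0.536 + 0.825×0.0762 = 0.15666.
Under exogeneity, PAF = [P(Y=1) − p₀] / P(Y=1).
PAF = (0.15666 − 0.0762) / 0.15666 ≈ 0.5136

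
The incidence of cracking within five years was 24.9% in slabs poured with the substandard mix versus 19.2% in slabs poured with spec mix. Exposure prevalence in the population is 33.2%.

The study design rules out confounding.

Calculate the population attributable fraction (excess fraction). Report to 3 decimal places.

p₁ = 0.249, p₀ = 0.192.
Overall risk P(Y=1) = π·p₁ + (1−π)·p₀ = 0.332×0.249 + 0.668×0.192 = 0.21092.
Under exogeneity, PAF = [P(Y=1) − p₀] / P(Y=1).
PAF = (0.21092 − 0.192) / 0.21092 ≈ 0.0897

PAF ≈ 0.090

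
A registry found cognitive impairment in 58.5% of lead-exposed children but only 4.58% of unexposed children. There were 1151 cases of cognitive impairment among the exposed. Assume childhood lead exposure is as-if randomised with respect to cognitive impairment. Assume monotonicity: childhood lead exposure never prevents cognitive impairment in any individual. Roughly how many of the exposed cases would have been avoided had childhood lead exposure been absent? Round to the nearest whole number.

p₁ = 0.585, p₀ = 0.0458.
PN = (p₁ − p₀)/p₁ = (0.585 − 0.0458) / 0.585 ≈ 0.92171.
Attributable cases ≈ PN × (exposed cases) = 0.92171 × 1151 ≈ 1060.89.

about 1061 cases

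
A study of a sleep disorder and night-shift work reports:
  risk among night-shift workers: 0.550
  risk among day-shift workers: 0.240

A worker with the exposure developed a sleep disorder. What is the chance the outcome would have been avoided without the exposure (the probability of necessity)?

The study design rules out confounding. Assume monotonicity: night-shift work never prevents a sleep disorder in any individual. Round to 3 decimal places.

PN ≈ 0.564

Let p₁ = 0.55, p₀ = 0.24.
Under exogeneity and monotonicity, PN = (p₁ − p₀) / p₁.
PN = (0.55 − 0.24) / 0.55 = 0.31 / 0.55 ≈ 0.5636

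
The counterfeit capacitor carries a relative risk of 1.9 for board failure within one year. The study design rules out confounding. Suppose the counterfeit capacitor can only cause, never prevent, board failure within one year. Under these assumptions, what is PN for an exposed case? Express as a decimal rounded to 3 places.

Under exogeneity and monotonicity, PN = (RR − 1) / RR = 1 − 1/RR.
PN = (1.9 − 1) / 1.9 = 0.9 / 1.9 ≈ 0.4737

PN ≈ 0.474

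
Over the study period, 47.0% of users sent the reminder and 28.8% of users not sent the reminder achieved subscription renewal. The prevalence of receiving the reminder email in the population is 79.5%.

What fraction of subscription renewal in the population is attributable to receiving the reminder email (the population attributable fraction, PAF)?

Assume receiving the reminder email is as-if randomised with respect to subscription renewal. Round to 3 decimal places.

PAF ≈ 0.334

p₁ = 0.47, p₀ = 0.288.
Overall risk P(Y=1) = π·p₁ + (1−π)·p₀ = 0.795×0.47 + 0.205×0.288 = 0.43269.
Under exogeneity, PAF = [P(Y=1) − p₀] / P(Y=1).
PAF = (0.43269 − 0.288) / 0.43269 ≈ 0.3344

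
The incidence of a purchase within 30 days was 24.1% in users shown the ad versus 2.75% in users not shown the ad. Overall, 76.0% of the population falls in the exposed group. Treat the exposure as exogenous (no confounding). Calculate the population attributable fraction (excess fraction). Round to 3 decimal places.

PAF ≈ 0.855

p₁ = 0.241, p₀ = 0.0275.
Overall risk P(Y=1) = π·p₁ + (1−π)·p₀ = 0.76×0.241 + 0.24×0.0275 = 0.18976.
Under exogeneity, PAF = [P(Y=1) − p₀] / P(Y=1).
PAF = (0.18976 − 0.0275) / 0.18976 ≈ 0.8551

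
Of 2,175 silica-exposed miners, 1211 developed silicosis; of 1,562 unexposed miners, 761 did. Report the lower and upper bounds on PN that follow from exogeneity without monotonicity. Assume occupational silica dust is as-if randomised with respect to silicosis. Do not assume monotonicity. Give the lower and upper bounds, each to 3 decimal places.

p₁ = P(outcome | exposed) = 1211/2175 = 0.55678
p₀ = P(outcome | unexposed) = 761/1562 = 0.4872
Under exogeneity alone the bounds on PN are max{0,(p₁−p₀)/p₁} ≤ PN ≤ min{1,(1−p₀)/p₁}.
  lower = (p₁ − p₀)/p₁ = 0.069586 / 0.55678 ≈ 0.1250
  upper = min{1, (1 − p₀)/p₁} = 0.5128 / 0.55678 ≈ 0.9210

0.125 ≤ PN ≤ 0.921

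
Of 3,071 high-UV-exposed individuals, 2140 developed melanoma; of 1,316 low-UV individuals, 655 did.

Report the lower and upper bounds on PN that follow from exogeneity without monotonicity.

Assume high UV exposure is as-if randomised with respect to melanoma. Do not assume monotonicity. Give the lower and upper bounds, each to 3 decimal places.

p₁ = P(outcome | exposed) = 2140/3071 = 0.69684
p₀ = P(outcome | unexposed) = 655/1316 = 0.49772
Under exogeneity alone the bounds on PN are max{0,(p₁−p₀)/p₁} ≤ PN ≤ min{1,(1−p₀)/p₁}.
  lower = (p₁ − p₀)/p₁ = 0.19912 / 0.69684 ≈ 0.2857
  upper = min{1, (1 − p₀)/p₁} = 0.50228 / 0.69684 ≈ 0.7208

0.286 ≤ PN ≤ 0.721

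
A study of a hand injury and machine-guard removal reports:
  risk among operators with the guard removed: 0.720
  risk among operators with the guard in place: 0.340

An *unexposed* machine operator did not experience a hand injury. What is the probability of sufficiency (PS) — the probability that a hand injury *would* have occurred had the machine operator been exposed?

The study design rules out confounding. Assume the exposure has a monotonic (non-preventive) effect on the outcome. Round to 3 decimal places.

Let p₁ = 0.72, p₀ = 0.34.
Under exogeneity and monotonicity, PS = (p₁ − p₀) / (1 − p₀).
PS = (0.72 − 0.34) / (1 − 0.34) = 0.38 / 0.66 ≈ 0.5758

PS ≈ 0.576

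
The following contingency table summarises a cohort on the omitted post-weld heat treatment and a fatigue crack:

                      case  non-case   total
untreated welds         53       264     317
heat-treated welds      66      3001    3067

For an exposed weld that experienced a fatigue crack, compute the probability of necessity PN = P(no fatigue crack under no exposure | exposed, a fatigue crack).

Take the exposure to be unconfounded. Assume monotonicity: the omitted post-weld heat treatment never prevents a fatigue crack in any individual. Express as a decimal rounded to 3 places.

PN ≈ 0.871

p₁ = P(outcome | exposed) = 53/317 = 0.16719
p₀ = P(outcome | unexposed) = 66/3067 = 0.021519
Under exogeneity and monotonicity, PN = (p₁ − p₀)/p₁.
PN = (0.16719 − 0.021519) / 0.16719 ≈ 0.8713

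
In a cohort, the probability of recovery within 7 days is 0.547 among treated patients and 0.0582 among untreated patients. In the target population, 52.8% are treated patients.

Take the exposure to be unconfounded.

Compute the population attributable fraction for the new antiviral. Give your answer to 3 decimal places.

Let p₁ = 0.547, p₀ = 0.0582.
Overall risk P(Y=1) = π·p₁ + (1−π)·p₀ = 0.528×0.547 + 0.472×0.0582 = 0.31629.
Under exogeneity, PAF = [P(Y=1) − p₀] / P(Y=1).
PAF = (0.31629 − 0.0582) / 0.31629 ≈ 0.8160

PAF ≈ 0.816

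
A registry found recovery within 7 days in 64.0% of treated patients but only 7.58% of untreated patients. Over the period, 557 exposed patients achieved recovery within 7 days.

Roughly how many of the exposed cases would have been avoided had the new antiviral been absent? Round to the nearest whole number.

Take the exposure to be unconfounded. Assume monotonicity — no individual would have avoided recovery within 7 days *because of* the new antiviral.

about 491 cases

p₁ = 0.64, p₀ = 0.0758.
PN = (p₁ − p₀)/p₁ = (0.64 − 0.0758) / 0.64 ≈ 0.88156.
Attributable cases ≈ PN × (exposed cases) = 0.88156 × 557 ≈ 491.03.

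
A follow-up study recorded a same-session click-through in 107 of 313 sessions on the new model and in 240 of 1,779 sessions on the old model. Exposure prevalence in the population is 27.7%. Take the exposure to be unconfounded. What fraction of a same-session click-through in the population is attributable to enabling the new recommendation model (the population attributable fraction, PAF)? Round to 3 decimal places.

p₁ = P(outcome | exposed) = 107/313 = 0.34185
p₀ = P(outcome | unexposed) = 240/1779 = 0.13491
Overall risk P(Y=1) = π·p₁ + (1−π)·p₀ = 0.277×0.34185 + 0.723×0.13491 = 0.19223.
Under exogeneity, PAF = [P(Y=1) − p₀] / P(Y=1).
PAF = (0.19223 − 0.13491) / 0.19223 ≈ 0.2982

PAF ≈ 0.298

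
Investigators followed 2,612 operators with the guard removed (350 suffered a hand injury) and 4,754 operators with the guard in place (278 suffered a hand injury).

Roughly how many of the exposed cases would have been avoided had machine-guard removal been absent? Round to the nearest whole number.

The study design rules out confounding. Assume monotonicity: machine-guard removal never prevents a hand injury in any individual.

about 197 cases

p₁ = P(outcome | exposed) = 350/2612 = 0.134
p₀ = P(outcome | unexposed) = 278/4754 = 0.058477
PN = (p₁ − p₀)/p₁ = (0.134 − 0.058477) / 0.134 ≈ 0.56359.
Attributable cases ≈ PN × (exposed cases) = 0.56359 × 350 ≈ 197.26.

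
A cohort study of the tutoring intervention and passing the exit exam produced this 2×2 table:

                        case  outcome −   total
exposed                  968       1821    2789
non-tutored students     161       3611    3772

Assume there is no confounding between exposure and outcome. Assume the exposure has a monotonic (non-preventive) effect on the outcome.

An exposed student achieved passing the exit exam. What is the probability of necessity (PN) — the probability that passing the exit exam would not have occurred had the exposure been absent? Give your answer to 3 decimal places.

p₁ = P(outcome | exposed) = 968/2789 = 0.34708
p₀ = P(outcome | unexposed) = 161/3772 = 0.042683
Under exogeneity and monotonicity, PN = (p₁ − p₀) / p₁.
PN = (0.34708 − 0.042683) / 0.34708 = 0.30439 / 0.34708 ≈ 0.8770

PN ≈ 0.877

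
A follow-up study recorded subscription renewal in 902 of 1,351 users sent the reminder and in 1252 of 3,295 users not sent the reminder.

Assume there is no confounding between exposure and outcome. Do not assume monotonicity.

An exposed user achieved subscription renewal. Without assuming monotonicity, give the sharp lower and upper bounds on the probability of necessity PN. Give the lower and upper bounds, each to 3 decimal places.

p₁ = P(outcome | exposed) = 902/1351 = 0.66765
p₀ = P(outcome | unexposed) = 1252/3295 = 0.37997
Under exogeneity alone the bounds on PN are max{0,(p₁−p₀)/p₁} ≤ PN ≤ min{1,(1−p₀)/p₁}.
  lower = (p₁ − p₀)/p₁ = 0.28768 / 0.66765 ≈ 0.4309
  upper = min{1, (1 − p₀)/p₁} = 0.62003 / 0.66765 ≈ 0.9287

0.431 ≤ PN ≤ 0.929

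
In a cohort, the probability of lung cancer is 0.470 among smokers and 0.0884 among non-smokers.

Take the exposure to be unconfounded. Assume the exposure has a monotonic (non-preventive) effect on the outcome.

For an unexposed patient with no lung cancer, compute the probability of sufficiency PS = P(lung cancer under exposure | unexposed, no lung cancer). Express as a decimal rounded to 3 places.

PS ≈ 0.419

Let p₁ = 0.47, p₀ = 0.0884.
Under exogeneity and monotonicity, PS = (p₁ − p₀) / (1 − p₀).
PS = (0.47 − 0.0884) / (1 − 0.0884) = 0.3816 / 0.9116 ≈ 0.4186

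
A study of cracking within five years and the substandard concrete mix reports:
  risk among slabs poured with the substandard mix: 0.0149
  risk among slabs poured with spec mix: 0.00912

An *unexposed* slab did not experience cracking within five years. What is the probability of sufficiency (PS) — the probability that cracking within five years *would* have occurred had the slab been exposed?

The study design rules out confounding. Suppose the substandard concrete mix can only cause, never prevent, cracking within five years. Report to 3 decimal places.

PS ≈ 0.006

Let p₁ = 0.0149, p₀ = 0.00912.
Under exogeneity and monotonicity, PS = (p₁ − p₀) / (1 − p₀).
PS = (0.0149 − 0.00912) / (1 − 0.00912) = 0.00578 / 0.99088 ≈ 0.0058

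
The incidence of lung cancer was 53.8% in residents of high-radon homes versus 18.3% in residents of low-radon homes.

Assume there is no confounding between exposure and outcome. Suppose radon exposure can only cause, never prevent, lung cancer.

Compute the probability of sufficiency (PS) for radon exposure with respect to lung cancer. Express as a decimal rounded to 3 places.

p₁ = 0.538, p₀ = 0.183.
Under exogeneity and monotonicity, PS = (p₁ − p₀) / (1 − p₀).
PS = (0.538 − 0.183) / (1 − 0.183) = 0.355 / 0.817 ≈ 0.4345

PS ≈ 0.435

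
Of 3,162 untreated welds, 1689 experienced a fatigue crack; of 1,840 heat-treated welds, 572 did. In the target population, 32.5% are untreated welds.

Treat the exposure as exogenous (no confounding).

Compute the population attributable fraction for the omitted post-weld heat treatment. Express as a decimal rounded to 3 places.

p₁ = P(outcome | exposed) = 1689/3162 = 0.53416
p₀ = P(outcome | unexposed) = 572/1840 = 0.31087
Overall risk P(Y=1) = π·p₁ + (1−π)·p₀ = 0.325×0.53416 + 0.675×0.31087 = 0.38344.
Under exogeneity, PAF = [P(Y=1) − p₀] / P(Y=1).
PAF = (0.38344 − 0.31087) / 0.38344 ≈ 0.1893

PAF ≈ 0.189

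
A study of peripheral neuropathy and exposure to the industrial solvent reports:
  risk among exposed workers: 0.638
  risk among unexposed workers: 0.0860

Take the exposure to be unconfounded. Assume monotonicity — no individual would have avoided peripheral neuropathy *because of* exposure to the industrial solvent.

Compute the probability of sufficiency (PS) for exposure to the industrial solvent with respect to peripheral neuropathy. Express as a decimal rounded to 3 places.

PS ≈ 0.604

Let p₁ = 0.638, p₀ = 0.086.
Under exogeneity and monotonicity, PS = (p₁ − p₀) / (1 − p₀).
PS = (0.638 − 0.086) / (1 − 0.086) = 0.552 / 0.914 ≈ 0.6039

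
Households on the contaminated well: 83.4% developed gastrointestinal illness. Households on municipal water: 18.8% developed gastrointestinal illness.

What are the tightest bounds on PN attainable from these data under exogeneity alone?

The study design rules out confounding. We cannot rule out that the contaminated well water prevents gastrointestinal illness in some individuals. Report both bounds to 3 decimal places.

0.775 ≤ PN ≤ 0.974

p₁ = 0.834, p₀ = 0.188.
Under exogeneity alone the bounds on PN are max{0,(p₁−p₀)/p₁} ≤ PN ≤ min{1,(1−p₀)/p₁}.
  lower = (p₁ − p₀)/p₁ = 0.646 / 0.834 ≈ 0.7746
  upper = min{1, (1 − p₀)/p₁} = 0.812 / 0.834 ≈ 0.9736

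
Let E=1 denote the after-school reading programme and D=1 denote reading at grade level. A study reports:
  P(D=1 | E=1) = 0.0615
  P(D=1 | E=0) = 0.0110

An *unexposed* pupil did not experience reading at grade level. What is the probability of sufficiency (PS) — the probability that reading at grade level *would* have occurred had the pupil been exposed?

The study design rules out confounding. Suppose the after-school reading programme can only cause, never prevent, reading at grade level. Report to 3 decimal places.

Let p₁ = 0.0615, p₀ = 0.011.
Under exogeneity and monotonicity, PS = (p₁ − p₀) / (1 − p₀).
PS = (0.0615 − 0.011) / (1 − 0.011) = 0.0505 / 0.989 ≈ 0.0511

PS ≈ 0.051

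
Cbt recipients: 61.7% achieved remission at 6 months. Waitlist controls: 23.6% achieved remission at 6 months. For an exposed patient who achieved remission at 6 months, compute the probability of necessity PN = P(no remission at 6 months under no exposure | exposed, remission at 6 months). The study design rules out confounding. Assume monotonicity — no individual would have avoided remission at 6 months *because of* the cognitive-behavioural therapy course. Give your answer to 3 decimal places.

p₁ = 0.617, p₀ = 0.236.
Under exogeneity and monotonicity, PN = (p₁ − p₀) / p₁.
PN = (0.617 − 0.236) / 0.617 = 0.381 / 0.617 ≈ 0.6175

PN ≈ 0.618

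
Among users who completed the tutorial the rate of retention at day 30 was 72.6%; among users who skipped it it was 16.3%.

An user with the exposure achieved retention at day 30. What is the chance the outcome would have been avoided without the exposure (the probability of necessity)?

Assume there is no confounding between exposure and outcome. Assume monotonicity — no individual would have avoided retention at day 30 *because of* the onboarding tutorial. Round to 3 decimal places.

p₁ = 0.726, p₀ = 0.163.
Under exogeneity and monotonicity, PN = (p₁ − p₀) / p₁.
PN = (0.726 − 0.163) / 0.726 = 0.563 / 0.726 ≈ 0.7755

PN ≈ 0.775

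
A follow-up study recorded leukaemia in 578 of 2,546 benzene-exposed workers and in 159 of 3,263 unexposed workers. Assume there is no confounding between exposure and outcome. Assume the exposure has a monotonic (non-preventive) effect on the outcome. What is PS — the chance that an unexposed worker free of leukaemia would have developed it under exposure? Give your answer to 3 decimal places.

PS ≈ 0.187

p₁ = P(outcome | exposed) = 578/2546 = 0.22702
p₀ = P(outcome | unexposed) = 159/3263 = 0.048728
Under exogeneity and monotonicity, PS = (p₁ − p₀) / (1 − p₀).
PS = (0.22702 − 0.048728) / (1 − 0.048728) = 0.17829 / 0.95127 ≈ 0.1874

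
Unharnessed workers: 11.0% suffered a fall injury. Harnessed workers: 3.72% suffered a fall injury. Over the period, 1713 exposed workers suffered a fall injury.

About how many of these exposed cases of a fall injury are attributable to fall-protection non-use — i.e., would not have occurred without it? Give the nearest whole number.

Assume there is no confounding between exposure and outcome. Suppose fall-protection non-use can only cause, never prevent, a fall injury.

p₁ = 0.11, p₀ = 0.0372.
PN = (p₁ − p₀)/p₁ = (0.11 − 0.0372) / 0.11 ≈ 0.66182.
Attributable cases ≈ PN × (exposed cases) = 0.66182 × 1713 ≈ 1133.69.

about 1134 cases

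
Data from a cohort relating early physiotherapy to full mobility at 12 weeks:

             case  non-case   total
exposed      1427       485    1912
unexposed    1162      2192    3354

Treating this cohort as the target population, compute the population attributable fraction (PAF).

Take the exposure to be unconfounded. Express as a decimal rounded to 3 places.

PAF ≈ 0.295

p₁ = P(outcome | exposed) = 1427/1912 = 0.74634
p₀ = P(outcome | unexposed) = 1162/3354 = 0.34645
Exposure prevalence π = 1912/5266 = 0.36308; overall risk P(Y=1) = 0.49164.
Under exogeneity, PAF = [P(Y=1) − p₀]/P(Y=1).
PAF = (0.49164 − 0.34645) / 0.49164 ≈ 0.2953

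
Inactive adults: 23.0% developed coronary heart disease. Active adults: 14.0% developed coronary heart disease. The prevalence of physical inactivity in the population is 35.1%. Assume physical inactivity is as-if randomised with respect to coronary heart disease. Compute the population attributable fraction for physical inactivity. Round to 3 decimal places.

p₁ = 0.23, p₀ = 0.14.
Overall risk P(Y=1) = π·p₁ + (1−π)·p₀ = 0.351×0.23 + 0.649×0.14 = 0.17159.
Under exogeneity, PAF = [P(Y=1) − p₀] / P(Y=1).
PAF = (0.17159 − 0.14) / 0.17159 ≈ 0.1841

PAF ≈ 0.184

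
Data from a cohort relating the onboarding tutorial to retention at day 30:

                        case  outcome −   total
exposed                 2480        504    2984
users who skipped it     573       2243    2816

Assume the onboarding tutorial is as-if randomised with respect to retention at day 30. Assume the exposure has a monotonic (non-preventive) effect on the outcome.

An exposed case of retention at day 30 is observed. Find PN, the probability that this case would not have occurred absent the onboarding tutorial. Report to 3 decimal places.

PN ≈ 0.755

p₁ = P(outcome | exposed) = 2480/2984 = 0.8311
p₀ = P(outcome | unexposed) = 573/2816 = 0.20348
Under exogeneity and monotonicity, PN = (p₁ − p₀) / p₁.
PN = (0.8311 − 0.20348) / 0.8311 = 0.62762 / 0.8311 ≈ 0.7552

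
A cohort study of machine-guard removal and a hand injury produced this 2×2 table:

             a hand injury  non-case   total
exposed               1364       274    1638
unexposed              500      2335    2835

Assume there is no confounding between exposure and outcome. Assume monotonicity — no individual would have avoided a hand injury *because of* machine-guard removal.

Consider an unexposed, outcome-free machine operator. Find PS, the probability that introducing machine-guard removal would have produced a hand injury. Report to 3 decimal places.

PS ≈ 0.797

p₁ = P(outcome | exposed) = 1364/1638 = 0.83272
p₀ = P(outcome | unexposed) = 500/2835 = 0.17637
Under exogeneity and monotonicity, PS = (p₁ − p₀) / (1 − p₀).
PS = (0.83272 − 0.17637) / (1 − 0.17637) = 0.65636 / 0.82363 ≈ 0.7969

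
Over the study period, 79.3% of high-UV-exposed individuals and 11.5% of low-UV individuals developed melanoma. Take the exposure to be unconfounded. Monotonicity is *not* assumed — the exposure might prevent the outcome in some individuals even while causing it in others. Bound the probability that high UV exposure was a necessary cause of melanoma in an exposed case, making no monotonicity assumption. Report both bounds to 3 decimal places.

0.855 ≤ PN ≤ 1.000

p₁ = 0.793, p₀ = 0.115.
Under exogeneity alone the bounds on PN are max{0,(p₁−p₀)/p₁} ≤ PN ≤ min{1,(1−p₀)/p₁}.
  lower = (p₁ − p₀)/p₁ = 0.678 / 0.793 ≈ 0.8550
  upper = min{1, (1 − p₀)/p₁} = 0.885 / 0.793 ≈ 1.1160 → capped at 1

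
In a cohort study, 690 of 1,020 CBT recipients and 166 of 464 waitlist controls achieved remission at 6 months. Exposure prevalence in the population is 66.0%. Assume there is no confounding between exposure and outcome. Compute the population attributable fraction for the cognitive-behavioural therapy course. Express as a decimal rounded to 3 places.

PAF ≈ 0.370

p₁ = P(outcome | exposed) = 690/1020 = 0.67647
p₀ = P(outcome | unexposed) = 166/464 = 0.35776
Overall risk P(Y=1) = π·p₁ + (1−π)·p₀ = 0.66×0.67647 + 0.34×0.35776 = 0.56811.
Under exogeneity, PAF = [P(Y=1) − p₀] / P(Y=1).
PAF = (0.56811 − 0.35776) / 0.56811 ≈ 0.3703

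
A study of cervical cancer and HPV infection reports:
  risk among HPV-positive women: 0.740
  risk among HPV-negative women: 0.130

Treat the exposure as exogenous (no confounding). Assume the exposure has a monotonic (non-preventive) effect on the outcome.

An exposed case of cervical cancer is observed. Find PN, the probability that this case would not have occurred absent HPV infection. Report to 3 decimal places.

Let p₁ = 0.74, p₀ = 0.13.
Under exogeneity and monotonicity, PN = (p₁ − p₀) / p₁.
PN = (0.74 − 0.13) / 0.74 = 0.61 / 0.74 ≈ 0.8243

PN ≈ 0.824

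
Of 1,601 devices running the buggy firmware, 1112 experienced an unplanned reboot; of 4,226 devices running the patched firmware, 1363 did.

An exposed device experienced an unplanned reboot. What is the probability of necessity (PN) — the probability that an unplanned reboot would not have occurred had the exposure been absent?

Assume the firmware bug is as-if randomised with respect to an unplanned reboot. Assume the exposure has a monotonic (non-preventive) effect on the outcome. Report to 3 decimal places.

PN ≈ 0.536

p₁ = P(outcome | exposed) = 1112/1601 = 0.69457
p₀ = P(outcome | unexposed) = 1363/4226 = 0.32253
Under exogeneity and monotonicity, PN = (p₁ − p₀) / p₁.
PN = (0.69457 − 0.32253) / 0.69457 = 0.37204 / 0.69457 ≈ 0.5356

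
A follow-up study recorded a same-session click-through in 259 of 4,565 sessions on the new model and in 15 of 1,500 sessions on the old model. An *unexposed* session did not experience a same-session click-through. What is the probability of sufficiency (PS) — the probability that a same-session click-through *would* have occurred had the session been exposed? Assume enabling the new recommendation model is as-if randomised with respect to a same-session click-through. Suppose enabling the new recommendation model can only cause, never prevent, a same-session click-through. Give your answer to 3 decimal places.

p₁ = P(outcome | exposed) = 259/4565 = 0.056736
p₀ = P(outcome | unexposed) = 15/1500 = 0.01
Under exogeneity and monotonicity, PS = (p₁ − p₀) / (1 − p₀).
PS = (0.056736 − 0.01) / (1 − 0.01) = 0.046736 / 0.99 ≈ 0.0472

PS ≈ 0.047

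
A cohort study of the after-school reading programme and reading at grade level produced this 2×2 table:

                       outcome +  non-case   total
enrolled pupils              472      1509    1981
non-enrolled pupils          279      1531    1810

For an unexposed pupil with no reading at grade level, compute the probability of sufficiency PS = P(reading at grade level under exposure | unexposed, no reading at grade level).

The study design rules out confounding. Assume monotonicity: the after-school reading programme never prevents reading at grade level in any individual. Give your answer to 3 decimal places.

PS ≈ 0.099

p₁ = P(outcome | exposed) = 472/1981 = 0.23826
p₀ = P(outcome | unexposed) = 279/1810 = 0.15414
Under exogeneity and monotonicity, PS = (p₁ − p₀) / (1 − p₀).
PS = (0.23826 − 0.15414) / (1 − 0.15414) = 0.08412 / 0.84586 ≈ 0.0994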